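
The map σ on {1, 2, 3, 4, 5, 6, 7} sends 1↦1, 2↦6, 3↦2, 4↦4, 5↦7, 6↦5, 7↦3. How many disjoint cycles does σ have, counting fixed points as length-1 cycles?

Cycle decomposition: (1) (2 6 5 7 3) (4).
3 cycles.

3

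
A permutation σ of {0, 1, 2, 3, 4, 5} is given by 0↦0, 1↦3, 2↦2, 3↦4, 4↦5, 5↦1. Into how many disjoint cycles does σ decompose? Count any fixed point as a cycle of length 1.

3

Cycle decomposition: (0) (1 3 4 5) (2).
3 cycles.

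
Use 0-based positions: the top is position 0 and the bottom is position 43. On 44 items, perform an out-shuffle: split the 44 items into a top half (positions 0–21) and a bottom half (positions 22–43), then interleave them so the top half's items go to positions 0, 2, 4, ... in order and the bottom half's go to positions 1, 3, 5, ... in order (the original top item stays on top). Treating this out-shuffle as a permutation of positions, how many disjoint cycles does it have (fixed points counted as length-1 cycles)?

Trace each unvisited position around until it returns:
(0) (1 2 4 8 16 32 ... len 14) (3 6 12 24 5 10 ... len 14) (7 14 28 13 26 9 ... len 14) (43)
5 cycles in total.

5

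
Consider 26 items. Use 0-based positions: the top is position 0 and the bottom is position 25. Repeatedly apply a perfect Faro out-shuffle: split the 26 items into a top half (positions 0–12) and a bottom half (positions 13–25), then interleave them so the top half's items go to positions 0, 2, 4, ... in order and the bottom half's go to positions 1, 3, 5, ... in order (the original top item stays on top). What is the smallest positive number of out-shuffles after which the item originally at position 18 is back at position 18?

20

Follow position 18 under repeated out-shuffles:
18 → 11 → 22 → 19 → 13 → 1 → 2 → 4 → 8 → 16 → 7 → 14 → 3 → 6 → 12 → 24 → 23 → 21 → 17 → 9 → 18
It first returns after 20 out-shuffles.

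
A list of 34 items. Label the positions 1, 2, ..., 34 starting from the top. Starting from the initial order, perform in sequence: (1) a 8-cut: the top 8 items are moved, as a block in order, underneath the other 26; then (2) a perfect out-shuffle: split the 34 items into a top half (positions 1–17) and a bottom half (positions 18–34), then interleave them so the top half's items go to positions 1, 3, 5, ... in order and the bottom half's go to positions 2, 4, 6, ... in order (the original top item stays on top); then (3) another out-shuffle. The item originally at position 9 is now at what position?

Track the item from position 9 forward through each operation:
  after op 1 (cut 8): 9 → 1
  after op 2 (out-shuffle): 1 → 1
  after op 3 (out-shuffle): 1 → 1

1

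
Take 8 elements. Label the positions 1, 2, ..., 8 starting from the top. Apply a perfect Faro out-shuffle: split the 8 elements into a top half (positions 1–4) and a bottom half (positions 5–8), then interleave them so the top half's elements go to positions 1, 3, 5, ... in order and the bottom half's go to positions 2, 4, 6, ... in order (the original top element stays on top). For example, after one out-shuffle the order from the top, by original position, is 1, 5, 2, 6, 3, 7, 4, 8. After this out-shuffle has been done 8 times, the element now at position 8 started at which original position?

Work backwards from position 8, undoing one out-shuffle at a time:
8 ← 8 ← 8 ← 8 ← 8 ← 8 ← 8 ← 8 ← 8
So the element now at position 8 started at position 8.

8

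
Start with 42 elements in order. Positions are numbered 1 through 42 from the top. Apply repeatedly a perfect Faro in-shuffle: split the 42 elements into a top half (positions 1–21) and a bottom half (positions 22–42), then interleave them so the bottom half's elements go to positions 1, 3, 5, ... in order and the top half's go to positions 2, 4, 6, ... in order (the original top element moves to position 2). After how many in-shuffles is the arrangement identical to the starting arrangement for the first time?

The in-shuffle permutes the 42 positions with cycle lengths [14, 14, 14].
Every element is home exactly when every cycle has completed a whole number of laps, i.e. after lcm(14) = 14 in-shuffles.

14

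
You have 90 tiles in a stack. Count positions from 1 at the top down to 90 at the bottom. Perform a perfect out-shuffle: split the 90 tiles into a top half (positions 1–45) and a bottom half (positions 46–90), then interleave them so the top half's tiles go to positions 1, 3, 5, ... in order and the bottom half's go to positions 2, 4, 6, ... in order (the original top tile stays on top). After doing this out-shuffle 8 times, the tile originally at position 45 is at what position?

51

Track the tile's position through each out-shuffle:
45 → 89 → 88 → 86 → 82 → 74 → 58 → 26 → 51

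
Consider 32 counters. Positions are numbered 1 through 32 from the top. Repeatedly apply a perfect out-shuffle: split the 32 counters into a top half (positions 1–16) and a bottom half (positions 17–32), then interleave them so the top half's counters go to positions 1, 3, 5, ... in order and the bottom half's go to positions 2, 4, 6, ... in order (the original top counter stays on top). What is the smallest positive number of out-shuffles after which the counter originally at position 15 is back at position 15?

Follow position 15 under repeated out-shuffles:
15 → 29 → 26 → 20 → 8 → 15
It first returns after 5 out-shuffles.

5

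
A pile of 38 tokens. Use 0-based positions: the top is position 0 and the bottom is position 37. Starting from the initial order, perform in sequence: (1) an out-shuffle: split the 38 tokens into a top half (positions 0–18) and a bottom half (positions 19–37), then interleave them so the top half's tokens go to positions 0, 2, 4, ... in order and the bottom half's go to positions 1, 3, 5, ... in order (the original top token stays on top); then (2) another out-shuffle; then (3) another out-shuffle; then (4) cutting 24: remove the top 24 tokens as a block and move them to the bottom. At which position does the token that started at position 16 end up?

31

Track the token from position 16 forward through each operation:
  after op 1 (out-shuffle): 16 → 32
  after op 2 (out-shuffle): 32 → 27
  after op 3 (out-shuffle): 27 → 17
  after op 4 (cut 24): 17 → 31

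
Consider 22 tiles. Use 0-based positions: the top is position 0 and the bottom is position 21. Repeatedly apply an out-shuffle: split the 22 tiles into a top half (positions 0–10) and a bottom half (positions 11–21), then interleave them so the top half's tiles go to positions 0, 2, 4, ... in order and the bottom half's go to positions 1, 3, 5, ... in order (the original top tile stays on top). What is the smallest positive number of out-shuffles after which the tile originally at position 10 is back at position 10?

6

Follow position 10 under repeated out-shuffles:
10 → 20 → 19 → 17 → 13 → 5 → 10
It first returns after 6 out-shuffles.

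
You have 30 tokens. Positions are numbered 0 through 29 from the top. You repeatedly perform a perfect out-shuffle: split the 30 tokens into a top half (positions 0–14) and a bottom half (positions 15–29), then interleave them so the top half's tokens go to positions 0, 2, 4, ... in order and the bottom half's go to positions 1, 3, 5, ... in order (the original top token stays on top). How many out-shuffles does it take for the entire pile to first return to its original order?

The out-shuffle permutes the 30 positions with cycle lengths [1, 1, 28].
Every token is home exactly when every cycle has completed a whole number of laps, i.e. after lcm(1, 28) = 28 out-shuffles.

28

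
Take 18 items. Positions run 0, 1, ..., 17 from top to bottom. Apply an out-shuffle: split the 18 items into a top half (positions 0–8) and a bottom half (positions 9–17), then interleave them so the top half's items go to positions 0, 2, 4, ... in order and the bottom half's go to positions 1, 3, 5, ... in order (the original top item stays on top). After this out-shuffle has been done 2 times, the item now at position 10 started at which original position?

11

Work backwards from position 10, undoing one out-shuffle at a time:
10 ← 5 ← 11
So the item now at position 10 started at position 11.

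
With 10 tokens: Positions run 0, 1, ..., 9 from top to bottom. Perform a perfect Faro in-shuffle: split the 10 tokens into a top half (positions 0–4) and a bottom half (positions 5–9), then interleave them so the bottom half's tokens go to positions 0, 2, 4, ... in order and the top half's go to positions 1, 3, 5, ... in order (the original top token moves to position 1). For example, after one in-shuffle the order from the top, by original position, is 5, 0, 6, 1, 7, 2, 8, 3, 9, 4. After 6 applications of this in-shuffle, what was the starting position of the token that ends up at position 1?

Work backwards from position 1, undoing one in-shuffle at a time:
1 ← 0 ← 5 ← 2 ← 6 ← 8 ← 9
So the token now at position 1 started at position 9.

9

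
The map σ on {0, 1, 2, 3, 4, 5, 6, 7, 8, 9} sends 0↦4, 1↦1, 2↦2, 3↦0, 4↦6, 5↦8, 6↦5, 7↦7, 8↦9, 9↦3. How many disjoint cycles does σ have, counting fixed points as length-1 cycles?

Cycle decomposition: (0 4 6 5 8 9 3) (1) (2) (7).
4 cycles.

4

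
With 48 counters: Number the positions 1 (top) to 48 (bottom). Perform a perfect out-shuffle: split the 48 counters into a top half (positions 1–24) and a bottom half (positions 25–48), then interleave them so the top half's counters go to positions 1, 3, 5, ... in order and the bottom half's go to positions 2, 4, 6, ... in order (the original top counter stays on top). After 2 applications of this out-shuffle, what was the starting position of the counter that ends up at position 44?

Work backwards from position 44, undoing one out-shuffle at a time:
44 ← 46 ← 47
So the counter now at position 44 started at position 47.

47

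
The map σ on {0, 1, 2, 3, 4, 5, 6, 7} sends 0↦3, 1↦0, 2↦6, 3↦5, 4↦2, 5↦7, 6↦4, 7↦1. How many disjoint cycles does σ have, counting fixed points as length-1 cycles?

Cycle decomposition: (0 3 5 7 1) (2 6 4).
2 cycles.

2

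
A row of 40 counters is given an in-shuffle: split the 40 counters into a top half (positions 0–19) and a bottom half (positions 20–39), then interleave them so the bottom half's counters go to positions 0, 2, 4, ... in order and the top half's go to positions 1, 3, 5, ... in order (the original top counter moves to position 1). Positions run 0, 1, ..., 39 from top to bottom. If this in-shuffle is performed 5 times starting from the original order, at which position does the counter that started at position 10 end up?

23

Track the counter's position through each in-shuffle:
10 → 21 → 2 → 5 → 11 → 23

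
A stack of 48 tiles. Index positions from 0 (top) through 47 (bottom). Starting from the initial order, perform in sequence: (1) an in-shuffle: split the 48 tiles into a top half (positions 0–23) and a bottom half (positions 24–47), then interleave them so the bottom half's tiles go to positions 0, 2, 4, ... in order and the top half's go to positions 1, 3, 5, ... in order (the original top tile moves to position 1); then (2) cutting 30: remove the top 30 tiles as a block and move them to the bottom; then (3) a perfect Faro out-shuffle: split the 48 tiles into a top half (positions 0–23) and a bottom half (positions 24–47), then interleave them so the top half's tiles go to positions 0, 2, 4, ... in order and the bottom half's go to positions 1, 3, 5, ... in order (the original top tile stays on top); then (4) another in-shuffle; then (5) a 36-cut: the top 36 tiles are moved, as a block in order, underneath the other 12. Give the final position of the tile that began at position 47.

28

Track the tile from position 47 forward through each operation:
  after op 1 (in-shuffle): 47 → 46
  after op 2 (cut 30): 46 → 16
  after op 3 (out-shuffle): 16 → 32
  after op 4 (in-shuffle): 32 → 16
  after op 5 (cut 36): 16 → 28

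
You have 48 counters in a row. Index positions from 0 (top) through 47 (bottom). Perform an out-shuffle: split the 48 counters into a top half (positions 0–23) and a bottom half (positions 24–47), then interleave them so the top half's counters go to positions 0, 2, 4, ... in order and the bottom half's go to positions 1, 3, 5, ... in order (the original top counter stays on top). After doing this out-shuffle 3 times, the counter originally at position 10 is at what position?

33

Track the counter's position through each out-shuffle:
10 → 20 → 40 → 33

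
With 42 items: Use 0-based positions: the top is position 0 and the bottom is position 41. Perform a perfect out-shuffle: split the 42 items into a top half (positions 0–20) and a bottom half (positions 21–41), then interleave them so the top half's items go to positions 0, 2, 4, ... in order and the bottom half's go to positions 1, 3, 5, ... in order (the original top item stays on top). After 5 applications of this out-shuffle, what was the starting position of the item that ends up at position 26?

Work backwards from position 26, undoing one out-shuffle at a time:
26 ← 13 ← 27 ← 34 ← 17 ← 29
So the item now at position 26 started at position 29.

29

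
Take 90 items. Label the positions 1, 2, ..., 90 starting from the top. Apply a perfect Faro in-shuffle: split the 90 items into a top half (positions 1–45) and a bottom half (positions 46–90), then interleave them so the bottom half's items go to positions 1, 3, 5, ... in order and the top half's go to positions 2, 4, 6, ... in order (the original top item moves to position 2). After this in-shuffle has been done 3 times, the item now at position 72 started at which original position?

Work backwards from position 72, undoing one in-shuffle at a time:
72 ← 36 ← 18 ← 9
So the item now at position 72 started at position 9.

9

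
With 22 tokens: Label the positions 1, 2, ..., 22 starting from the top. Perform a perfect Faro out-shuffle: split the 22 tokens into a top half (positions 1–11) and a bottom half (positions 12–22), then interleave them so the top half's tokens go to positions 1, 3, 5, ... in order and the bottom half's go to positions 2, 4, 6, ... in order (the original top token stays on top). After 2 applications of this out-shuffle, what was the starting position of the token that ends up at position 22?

Work backwards from position 22, undoing one out-shuffle at a time:
22 ← 22 ← 22
So the token now at position 22 started at position 22.

22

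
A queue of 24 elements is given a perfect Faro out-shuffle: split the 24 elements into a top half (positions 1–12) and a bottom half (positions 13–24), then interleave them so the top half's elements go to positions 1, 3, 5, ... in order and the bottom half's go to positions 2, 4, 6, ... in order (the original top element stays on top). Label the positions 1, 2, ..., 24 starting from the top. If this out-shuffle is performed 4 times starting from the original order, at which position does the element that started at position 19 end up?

13

Track the element's position through each out-shuffle:
19 → 14 → 4 → 7 → 13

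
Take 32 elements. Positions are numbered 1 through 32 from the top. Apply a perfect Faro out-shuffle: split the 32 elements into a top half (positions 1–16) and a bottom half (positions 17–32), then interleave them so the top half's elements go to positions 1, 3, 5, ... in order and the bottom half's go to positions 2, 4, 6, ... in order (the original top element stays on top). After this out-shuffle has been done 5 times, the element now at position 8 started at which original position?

Work backwards from position 8, undoing one out-shuffle at a time:
8 ← 20 ← 26 ← 29 ← 15 ← 8
So the element now at position 8 started at position 8.

8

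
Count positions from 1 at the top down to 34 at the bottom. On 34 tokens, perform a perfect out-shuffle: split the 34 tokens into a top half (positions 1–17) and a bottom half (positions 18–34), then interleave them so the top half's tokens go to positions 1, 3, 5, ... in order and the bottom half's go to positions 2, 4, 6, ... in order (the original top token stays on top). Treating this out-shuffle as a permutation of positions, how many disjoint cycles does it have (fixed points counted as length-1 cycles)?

Trace each unvisited position around until it returns:
(1) (2 3 5 9 17 33 32 30 26 18) (4 7 13 25 16 31 28 22 10 19) (6 11 21 8 15 29 24 14 27 20) (12 23) (34)
6 cycles in total.

6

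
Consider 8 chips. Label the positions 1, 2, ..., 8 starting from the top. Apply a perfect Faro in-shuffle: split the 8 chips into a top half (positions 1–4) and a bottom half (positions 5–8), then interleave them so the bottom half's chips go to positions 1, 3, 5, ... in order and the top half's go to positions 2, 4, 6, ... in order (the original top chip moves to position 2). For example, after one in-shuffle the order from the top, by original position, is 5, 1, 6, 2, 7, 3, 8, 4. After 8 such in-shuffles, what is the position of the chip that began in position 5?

Track the chip's position through each in-shuffle:
5 → 1 → 2 → 4 → 8 → 7 → 5 → 1 → 2

2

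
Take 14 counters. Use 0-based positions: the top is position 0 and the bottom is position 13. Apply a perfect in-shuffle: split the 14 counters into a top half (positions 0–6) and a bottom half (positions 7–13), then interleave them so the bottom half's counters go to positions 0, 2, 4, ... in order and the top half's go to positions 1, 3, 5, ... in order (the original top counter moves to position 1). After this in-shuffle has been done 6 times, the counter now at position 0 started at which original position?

Work backwards from position 0, undoing one in-shuffle at a time:
0 ← 7 ← 3 ← 1 ← 0 ← 7 ← 3
So the counter now at position 0 started at position 3.

3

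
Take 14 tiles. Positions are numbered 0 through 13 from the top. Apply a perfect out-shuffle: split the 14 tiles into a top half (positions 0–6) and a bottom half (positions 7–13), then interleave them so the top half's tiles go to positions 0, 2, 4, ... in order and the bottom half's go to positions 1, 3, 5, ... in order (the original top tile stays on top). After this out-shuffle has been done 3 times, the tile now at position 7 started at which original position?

Work backwards from position 7, undoing one out-shuffle at a time:
7 ← 10 ← 5 ← 9
So the tile now at position 7 started at position 9.

9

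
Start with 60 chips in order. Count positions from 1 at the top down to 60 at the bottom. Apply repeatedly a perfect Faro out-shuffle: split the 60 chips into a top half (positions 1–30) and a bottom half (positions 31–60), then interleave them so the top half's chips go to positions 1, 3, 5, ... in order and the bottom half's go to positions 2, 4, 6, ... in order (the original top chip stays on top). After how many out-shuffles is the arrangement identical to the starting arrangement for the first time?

58

The out-shuffle permutes the 60 positions with cycle lengths [1, 1, 58].
Every chip is home exactly when every cycle has completed a whole number of laps, i.e. after lcm(1, 58) = 58 out-shuffles.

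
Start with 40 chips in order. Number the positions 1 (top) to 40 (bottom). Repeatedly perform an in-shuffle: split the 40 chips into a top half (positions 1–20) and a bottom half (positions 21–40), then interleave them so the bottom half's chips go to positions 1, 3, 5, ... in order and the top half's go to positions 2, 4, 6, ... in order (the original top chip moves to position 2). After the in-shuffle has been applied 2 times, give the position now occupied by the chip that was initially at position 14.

15

Track the chip's position through each in-shuffle:
14 → 28 → 15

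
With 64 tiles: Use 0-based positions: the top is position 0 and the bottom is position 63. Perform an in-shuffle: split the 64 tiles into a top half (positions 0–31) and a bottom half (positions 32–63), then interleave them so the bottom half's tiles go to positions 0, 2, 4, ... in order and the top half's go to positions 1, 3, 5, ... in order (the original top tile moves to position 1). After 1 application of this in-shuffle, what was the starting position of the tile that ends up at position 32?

48

Work backwards from position 32, undoing one in-shuffle at a time:
32 ← 48
So the tile now at position 32 started at position 48.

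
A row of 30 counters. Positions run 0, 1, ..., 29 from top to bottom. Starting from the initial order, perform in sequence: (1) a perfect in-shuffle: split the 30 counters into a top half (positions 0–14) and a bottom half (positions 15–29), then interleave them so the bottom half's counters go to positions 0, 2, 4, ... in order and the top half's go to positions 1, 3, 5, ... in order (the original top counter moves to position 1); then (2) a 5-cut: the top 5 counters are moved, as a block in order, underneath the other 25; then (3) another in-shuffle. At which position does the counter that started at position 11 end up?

Track the counter from position 11 forward through each operation:
  after op 1 (in-shuffle): 11 → 23
  after op 2 (cut 5): 23 → 18
  after op 3 (in-shuffle): 18 → 6

6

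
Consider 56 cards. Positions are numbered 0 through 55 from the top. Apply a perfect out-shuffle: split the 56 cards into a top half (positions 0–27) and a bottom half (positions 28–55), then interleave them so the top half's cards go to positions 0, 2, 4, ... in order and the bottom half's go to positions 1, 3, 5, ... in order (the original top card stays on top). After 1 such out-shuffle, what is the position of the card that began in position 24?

Track the card's position through each out-shuffle:
24 → 48

48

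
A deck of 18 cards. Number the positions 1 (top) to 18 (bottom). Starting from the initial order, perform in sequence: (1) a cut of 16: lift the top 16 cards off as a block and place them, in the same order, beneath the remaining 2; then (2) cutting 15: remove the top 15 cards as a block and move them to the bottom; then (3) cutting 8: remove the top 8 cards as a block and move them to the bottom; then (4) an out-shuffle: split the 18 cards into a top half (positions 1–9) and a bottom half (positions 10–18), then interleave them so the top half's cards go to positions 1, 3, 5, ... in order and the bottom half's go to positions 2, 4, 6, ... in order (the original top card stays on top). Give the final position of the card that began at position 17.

10

Track the card from position 17 forward through each operation:
  after op 1 (cut 16): 17 → 1
  after op 2 (cut 15): 1 → 4
  after op 3 (cut 8): 4 → 14
  after op 4 (out-shuffle): 14 → 10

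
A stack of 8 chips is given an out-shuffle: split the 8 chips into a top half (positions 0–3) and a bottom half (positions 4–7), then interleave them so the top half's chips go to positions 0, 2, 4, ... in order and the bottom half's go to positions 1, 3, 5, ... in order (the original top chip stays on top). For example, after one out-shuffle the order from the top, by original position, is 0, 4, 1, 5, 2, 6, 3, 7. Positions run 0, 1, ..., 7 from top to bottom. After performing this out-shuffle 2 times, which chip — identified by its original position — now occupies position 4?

1

Work backwards from position 4, undoing one out-shuffle at a time:
4 ← 2 ← 1
So the chip now at position 4 started at position 1.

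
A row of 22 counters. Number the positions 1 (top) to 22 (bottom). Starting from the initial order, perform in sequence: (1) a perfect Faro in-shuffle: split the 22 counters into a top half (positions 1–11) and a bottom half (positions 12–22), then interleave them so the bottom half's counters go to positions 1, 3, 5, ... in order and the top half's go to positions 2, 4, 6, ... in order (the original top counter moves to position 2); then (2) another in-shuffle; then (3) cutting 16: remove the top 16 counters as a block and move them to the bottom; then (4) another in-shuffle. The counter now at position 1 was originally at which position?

13

Undo the operations in reverse order, starting from position 1:
  undo op 4 (in-shuffle, from bottom half): 1 ← 12
  undo op 3 (cut 16): 12 ← 6
  undo op 2 (in-shuffle, from top half): 6 ← 3
  undo op 1 (in-shuffle, from bottom half): 3 ← 13
So the counter at position 1 came from original position 13.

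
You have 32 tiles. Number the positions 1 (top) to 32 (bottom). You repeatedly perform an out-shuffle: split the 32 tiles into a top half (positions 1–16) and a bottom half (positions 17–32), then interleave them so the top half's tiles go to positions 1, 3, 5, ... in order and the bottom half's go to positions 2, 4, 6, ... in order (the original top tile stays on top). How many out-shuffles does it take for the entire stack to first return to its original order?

The out-shuffle permutes the 32 positions with cycle lengths [1, 1, 5, 5, 5, 5, 5, 5].
Every tile is home exactly when every cycle has completed a whole number of laps, i.e. after lcm(1, 5) = 5 out-shuffles.

5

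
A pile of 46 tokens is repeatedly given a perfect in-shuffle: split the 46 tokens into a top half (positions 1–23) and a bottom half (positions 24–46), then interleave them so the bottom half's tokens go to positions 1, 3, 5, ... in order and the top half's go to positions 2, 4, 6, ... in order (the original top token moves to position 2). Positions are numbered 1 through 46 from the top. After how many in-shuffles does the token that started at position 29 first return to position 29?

Follow position 29 under repeated in-shuffles:
29 → 11 → 22 → 44 → 41 → 35 → 23 → 46 → ... → 29 (length 23)
It first returns after 23 in-shuffles.

23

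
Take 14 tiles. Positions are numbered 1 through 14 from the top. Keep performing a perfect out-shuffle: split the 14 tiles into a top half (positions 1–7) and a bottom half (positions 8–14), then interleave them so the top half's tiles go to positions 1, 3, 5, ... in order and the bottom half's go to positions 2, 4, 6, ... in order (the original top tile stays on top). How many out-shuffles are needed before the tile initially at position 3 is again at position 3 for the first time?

Follow position 3 under repeated out-shuffles:
3 → 5 → 9 → 4 → 7 → 13 → 12 → 10 → 6 → 11 → 8 → 2 → 3
It first returns after 12 out-shuffles.

12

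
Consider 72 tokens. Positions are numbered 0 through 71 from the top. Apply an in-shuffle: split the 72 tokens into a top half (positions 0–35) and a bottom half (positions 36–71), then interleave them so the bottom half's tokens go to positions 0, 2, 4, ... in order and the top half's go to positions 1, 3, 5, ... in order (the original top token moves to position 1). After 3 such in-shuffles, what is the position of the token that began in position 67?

Track the token's position through each in-shuffle:
67 → 62 → 52 → 32

32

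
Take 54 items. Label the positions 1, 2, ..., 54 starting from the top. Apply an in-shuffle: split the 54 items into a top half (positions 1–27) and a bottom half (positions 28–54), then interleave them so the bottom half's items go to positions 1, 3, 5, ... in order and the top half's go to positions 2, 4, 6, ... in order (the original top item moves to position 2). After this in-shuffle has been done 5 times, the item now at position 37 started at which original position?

51

Work backwards from position 37, undoing one in-shuffle at a time:
37 ← 46 ← 23 ← 39 ← 47 ← 51
So the item now at position 37 started at position 51.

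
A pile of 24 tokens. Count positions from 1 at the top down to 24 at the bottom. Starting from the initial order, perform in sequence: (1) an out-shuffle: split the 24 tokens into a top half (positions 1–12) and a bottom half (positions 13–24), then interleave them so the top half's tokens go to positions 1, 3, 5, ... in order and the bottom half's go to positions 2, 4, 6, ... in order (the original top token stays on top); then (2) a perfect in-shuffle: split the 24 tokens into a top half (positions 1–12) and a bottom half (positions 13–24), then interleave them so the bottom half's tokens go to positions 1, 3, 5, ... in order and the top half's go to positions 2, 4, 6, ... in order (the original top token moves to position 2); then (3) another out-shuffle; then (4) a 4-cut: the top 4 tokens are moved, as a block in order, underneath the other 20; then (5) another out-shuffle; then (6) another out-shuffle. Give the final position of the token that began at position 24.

Track the token from position 24 forward through each operation:
  after op 1 (out-shuffle): 24 → 24
  after op 2 (in-shuffle): 24 → 23
  after op 3 (out-shuffle): 23 → 22
  after op 4 (cut 4): 22 → 18
  after op 5 (out-shuffle): 18 → 12
  after op 6 (out-shuffle): 12 → 23

23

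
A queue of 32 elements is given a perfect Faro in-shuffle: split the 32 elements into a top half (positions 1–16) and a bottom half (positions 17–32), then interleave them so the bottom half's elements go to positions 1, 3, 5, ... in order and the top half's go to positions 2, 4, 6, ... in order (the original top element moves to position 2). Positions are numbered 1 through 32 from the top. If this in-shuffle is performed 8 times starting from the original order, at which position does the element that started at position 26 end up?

Track the element's position through each in-shuffle:
26 → 19 → 5 → 10 → 20 → 7 → 14 → 28 → 23

23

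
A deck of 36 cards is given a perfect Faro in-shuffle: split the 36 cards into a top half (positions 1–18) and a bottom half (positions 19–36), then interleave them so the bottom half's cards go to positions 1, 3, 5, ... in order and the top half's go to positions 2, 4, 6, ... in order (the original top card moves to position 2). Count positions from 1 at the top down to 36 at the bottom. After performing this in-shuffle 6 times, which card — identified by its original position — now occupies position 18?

13

Work backwards from position 18, undoing one in-shuffle at a time:
18 ← 9 ← 23 ← 30 ← 15 ← 26 ← 13
So the card now at position 18 started at position 13.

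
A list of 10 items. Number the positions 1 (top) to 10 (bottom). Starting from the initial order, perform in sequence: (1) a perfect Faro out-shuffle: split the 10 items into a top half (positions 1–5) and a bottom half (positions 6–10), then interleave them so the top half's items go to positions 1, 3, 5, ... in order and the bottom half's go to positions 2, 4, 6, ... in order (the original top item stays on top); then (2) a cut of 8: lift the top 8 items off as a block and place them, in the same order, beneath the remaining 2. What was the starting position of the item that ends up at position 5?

2

Undo the operations in reverse order, starting from position 5:
  undo op 2 (cut 8): 5 ← 3
  undo op 1 (out-shuffle, from top half): 3 ← 2
So the item at position 5 came from original position 2.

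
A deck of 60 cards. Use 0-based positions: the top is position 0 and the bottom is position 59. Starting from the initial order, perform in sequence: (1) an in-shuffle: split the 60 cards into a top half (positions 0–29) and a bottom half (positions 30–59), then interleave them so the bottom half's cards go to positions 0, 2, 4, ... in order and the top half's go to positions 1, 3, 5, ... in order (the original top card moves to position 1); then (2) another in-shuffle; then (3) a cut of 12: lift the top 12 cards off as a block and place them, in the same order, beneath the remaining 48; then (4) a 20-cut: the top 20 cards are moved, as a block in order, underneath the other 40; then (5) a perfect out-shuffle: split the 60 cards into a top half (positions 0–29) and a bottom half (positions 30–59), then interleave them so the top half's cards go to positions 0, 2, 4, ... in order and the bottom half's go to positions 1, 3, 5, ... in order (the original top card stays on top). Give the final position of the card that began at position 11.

30

Track the card from position 11 forward through each operation:
  after op 1 (in-shuffle): 11 → 23
  after op 2 (in-shuffle): 23 → 47
  after op 3 (cut 12): 47 → 35
  after op 4 (cut 20): 35 → 15
  after op 5 (out-shuffle): 15 → 30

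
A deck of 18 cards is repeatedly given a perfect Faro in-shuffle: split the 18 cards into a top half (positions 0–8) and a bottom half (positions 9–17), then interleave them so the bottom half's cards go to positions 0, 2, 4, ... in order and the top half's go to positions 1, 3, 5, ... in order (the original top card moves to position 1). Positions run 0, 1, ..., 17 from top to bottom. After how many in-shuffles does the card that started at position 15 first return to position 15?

Follow position 15 under repeated in-shuffles:
15 → 12 → 6 → 13 → 8 → 17 → 16 → 14 → 10 → 2 → 5 → 11 → 4 → 9 → 0 → 1 → 3 → 7 → 15
It first returns after 18 in-shuffles.

18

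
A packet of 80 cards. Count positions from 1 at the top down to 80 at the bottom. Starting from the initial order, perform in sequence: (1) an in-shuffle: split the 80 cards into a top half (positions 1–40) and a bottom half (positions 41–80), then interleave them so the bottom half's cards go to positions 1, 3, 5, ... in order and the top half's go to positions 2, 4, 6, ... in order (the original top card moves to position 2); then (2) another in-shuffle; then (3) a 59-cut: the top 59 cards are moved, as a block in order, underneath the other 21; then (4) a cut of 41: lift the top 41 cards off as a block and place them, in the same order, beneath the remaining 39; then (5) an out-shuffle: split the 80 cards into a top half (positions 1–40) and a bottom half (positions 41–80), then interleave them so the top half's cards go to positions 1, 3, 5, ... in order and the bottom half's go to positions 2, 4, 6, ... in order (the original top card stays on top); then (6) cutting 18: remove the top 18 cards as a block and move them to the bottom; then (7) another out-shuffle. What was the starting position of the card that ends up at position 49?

Undo the operations in reverse order, starting from position 49:
  undo op 7 (out-shuffle, from top half): 49 ← 25
  undo op 6 (cut 18): 25 ← 43
  undo op 5 (out-shuffle, from top half): 43 ← 22
  undo op 4 (cut 41): 22 ← 63
  undo op 3 (cut 59): 63 ← 42
  undo op 2 (in-shuffle, from top half): 42 ← 21
  undo op 1 (in-shuffle, from bottom half): 21 ← 51
So the card at position 49 came from original position 51.

51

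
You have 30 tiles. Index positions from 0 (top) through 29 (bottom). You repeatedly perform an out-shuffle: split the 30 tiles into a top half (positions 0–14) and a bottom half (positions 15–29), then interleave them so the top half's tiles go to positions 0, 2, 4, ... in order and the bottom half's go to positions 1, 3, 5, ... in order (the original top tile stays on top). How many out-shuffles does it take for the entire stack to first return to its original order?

28

The out-shuffle permutes the 30 positions with cycle lengths [1, 1, 28].
Every tile is home exactly when every cycle has completed a whole number of laps, i.e. after lcm(1, 28) = 28 out-shuffles.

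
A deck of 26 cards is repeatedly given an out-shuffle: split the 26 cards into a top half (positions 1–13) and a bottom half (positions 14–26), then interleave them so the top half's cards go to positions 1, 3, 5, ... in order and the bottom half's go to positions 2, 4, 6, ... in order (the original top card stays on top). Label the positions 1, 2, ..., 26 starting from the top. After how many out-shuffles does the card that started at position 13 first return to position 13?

Follow position 13 under repeated out-shuffles:
13 → 25 → 24 → 22 → 18 → 10 → 19 → 12 → 23 → 20 → 14 → 2 → 3 → 5 → 9 → 17 → 8 → 15 → 4 → 7 → 13
It first returns after 20 out-shuffles.

20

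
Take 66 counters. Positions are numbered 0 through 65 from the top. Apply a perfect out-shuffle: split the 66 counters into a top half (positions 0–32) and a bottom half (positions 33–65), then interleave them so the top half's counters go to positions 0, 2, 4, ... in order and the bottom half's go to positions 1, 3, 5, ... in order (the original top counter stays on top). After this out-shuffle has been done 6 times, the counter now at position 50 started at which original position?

Work backwards from position 50, undoing one out-shuffle at a time:
50 ← 25 ← 45 ← 55 ← 60 ← 30 ← 15
So the counter now at position 50 started at position 15.

15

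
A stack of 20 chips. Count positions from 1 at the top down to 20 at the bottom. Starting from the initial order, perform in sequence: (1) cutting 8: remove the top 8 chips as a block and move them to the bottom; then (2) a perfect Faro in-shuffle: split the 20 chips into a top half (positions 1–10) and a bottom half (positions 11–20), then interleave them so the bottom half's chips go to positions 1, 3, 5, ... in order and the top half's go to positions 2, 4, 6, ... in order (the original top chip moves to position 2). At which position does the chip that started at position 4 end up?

11

Track the chip from position 4 forward through each operation:
  after op 1 (cut 8): 4 → 16
  after op 2 (in-shuffle): 16 → 11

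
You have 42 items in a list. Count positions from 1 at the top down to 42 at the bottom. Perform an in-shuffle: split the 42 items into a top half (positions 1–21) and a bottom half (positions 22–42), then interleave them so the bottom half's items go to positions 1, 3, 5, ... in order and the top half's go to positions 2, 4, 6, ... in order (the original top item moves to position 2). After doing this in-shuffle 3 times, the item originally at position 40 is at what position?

19

Track the item's position through each in-shuffle:
40 → 37 → 31 → 19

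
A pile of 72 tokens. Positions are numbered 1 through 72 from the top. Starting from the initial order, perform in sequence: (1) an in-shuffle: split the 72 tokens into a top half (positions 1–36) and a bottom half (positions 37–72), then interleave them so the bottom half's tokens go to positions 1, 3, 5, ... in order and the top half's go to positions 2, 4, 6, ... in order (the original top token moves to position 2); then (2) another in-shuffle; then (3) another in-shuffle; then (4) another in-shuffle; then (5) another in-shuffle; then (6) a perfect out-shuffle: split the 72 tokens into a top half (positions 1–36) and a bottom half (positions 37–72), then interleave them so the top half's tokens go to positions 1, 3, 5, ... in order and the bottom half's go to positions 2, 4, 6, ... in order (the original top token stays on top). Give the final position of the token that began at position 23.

Track the token from position 23 forward through each operation:
  after op 1 (in-shuffle): 23 → 46
  after op 2 (in-shuffle): 46 → 19
  after op 3 (in-shuffle): 19 → 38
  after op 4 (in-shuffle): 38 → 3
  after op 5 (in-shuffle): 3 → 6
  after op 6 (out-shuffle): 6 → 11

11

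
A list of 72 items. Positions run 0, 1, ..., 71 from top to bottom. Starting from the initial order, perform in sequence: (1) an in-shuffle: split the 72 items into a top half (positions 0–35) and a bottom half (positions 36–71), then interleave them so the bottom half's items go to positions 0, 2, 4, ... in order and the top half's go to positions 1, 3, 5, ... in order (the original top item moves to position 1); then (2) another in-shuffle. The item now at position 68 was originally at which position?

71

Undo the operations in reverse order, starting from position 68:
  undo op 2 (in-shuffle, from bottom half): 68 ← 70
  undo op 1 (in-shuffle, from bottom half): 70 ← 71
So the item at position 68 came from original position 71.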